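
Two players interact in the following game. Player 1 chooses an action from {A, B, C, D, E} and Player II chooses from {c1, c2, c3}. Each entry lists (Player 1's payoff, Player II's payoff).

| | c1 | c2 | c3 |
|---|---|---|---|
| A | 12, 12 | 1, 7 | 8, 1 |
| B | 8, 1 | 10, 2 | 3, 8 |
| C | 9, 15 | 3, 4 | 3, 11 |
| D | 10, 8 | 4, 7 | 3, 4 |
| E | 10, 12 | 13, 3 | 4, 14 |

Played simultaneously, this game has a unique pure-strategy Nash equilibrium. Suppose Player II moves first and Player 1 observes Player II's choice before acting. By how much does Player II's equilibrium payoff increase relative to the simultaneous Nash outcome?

Solve by backward induction (Player II leads).
- c1: BR = A, leader payoff 12.
- c2: BR = E, leader payoff 3.
- c3: BR = A, leader payoff 1.
Player II's induced payoffs are 12, 3, 1, so Player II commits to c1. Subgame-perfect outcome: (A, c1) with payoffs (12, 12).
Under simultaneous play:
Player 1's best replies: c1→A; c2→E; c3→A.
Player II's best replies: A→c1; B→c3; C→c1; D→c1; E→c3.
The unique mutual best reply is (A, c1), giving (12, 12).
Player II's commitment gain: 12 − 12 = 0.

0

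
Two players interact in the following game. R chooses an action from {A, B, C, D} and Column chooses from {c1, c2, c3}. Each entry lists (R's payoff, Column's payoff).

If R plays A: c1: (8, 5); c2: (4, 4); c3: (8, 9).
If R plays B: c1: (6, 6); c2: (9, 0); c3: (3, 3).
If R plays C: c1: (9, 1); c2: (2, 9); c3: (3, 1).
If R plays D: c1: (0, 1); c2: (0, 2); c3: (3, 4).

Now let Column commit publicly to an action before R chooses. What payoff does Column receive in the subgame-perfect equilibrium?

Backward induction with Column moving first.
- c1: R compares 8, 6, 9, 0 and picks C; Column would get 1.
- c2: R compares 4, 9, 2, 0 and picks B; Column would get 0.
- c3: R compares 8, 3, 3, 3 and picks A; Column would get 9.
Maximizing over 1, 0, 9, Column chooses c3. Subgame-perfect outcome: (A, c3) with payoffs (8, 9).

9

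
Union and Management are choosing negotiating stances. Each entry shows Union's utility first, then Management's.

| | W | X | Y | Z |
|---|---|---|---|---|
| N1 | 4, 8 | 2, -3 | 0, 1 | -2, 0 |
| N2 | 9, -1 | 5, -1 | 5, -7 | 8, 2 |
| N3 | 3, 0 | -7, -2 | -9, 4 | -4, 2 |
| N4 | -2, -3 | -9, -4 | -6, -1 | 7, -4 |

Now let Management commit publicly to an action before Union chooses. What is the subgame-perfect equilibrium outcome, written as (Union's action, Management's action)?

(N2, Z)

Work backward from Union's decision.
- W: BR = N2, leader payoff -1.
- X: BR = N2, leader payoff -1.
- Y: BR = N2, leader payoff -7.
- Z: BR = N2, leader payoff 2.
Maximizing over -1, -1, -7, 2, Management chooses Z. Subgame-perfect outcome: (N2, Z) with payoffs (8, 2).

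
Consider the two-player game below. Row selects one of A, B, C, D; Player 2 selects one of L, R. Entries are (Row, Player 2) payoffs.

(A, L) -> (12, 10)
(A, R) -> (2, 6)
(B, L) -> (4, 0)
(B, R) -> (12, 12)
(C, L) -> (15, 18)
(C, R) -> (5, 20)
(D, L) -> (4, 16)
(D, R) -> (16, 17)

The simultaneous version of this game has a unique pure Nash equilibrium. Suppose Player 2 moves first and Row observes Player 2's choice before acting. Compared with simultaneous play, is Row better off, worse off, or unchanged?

worse off

Work backward from Row's decision.
- L: BR = C, leader payoff 18.
- R: BR = D, leader payoff 17.
Player 2's induced payoffs are 18, 17, so Player 2 commits to L. Subgame-perfect outcome: (C, L) with payoffs (15, 18).
Now find the simultaneous Nash equilibrium.
Row's best replies: L→C; R→D.
Player 2's best replies: A→L; B→R; C→R; D→R.
Only (D, R) has each player best-responding; Nash payoffs (16, 17).
Row earns 15 sequentially versus 16 at the Nash outcome: worse off.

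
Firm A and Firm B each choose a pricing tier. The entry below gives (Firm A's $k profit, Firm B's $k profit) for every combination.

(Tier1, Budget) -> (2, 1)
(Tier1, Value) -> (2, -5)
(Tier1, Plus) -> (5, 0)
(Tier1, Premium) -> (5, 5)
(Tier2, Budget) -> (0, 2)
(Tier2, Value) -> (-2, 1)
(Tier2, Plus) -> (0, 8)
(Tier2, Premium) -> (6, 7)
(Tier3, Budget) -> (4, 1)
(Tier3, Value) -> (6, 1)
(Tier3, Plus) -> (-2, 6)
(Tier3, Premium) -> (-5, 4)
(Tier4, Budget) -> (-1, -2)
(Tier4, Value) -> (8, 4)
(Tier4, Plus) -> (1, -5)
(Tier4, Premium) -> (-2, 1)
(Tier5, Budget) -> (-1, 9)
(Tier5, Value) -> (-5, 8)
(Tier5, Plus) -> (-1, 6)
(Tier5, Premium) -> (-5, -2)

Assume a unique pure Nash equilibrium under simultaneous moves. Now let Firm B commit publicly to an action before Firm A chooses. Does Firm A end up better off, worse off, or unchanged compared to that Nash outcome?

worse off

Work backward from Firm A's decision.
- Budget → Firm A plays Tier3 (best of 2, 0, 4, -1, -1); Firm B gets 1.
- Value → Firm A plays Tier4 (best of 2, -2, 6, 8, -5); Firm B gets 4.
- Plus → Firm A plays Tier1 (best of 5, 0, -2, 1, -1); Firm B gets 0.
- Premium → Firm A plays Tier2 (best of 5, 6, -5, -2, -5); Firm B gets 7.
Firm B's induced payoffs are 1, 4, 0, 7, so Firm B commits to Premium. Subgame-perfect outcome: (Tier2, Premium) with payoffs (6, 7).
Now find the simultaneous Nash equilibrium.
Firm A's best replies: Budget→Tier3; Value→Tier4; Plus→Tier1; Premium→Tier2.
Firm B's best replies: Tier1→Premium; Tier2→Plus; Tier3→Plus; Tier4→Value; Tier5→Budget.
Only (Tier4, Value) has each player best-responding; Nash payoffs (8, 4).
Firm A earns 6 sequentially versus 8 at the Nash outcome: worse off.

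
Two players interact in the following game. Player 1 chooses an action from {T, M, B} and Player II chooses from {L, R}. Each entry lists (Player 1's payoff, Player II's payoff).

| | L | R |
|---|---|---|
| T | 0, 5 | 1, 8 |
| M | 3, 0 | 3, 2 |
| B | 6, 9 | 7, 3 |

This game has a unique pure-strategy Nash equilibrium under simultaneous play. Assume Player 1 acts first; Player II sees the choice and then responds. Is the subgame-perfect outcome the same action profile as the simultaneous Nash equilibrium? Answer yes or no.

yes

Solve by backward induction (Player 1 leads).
- T → Player II plays R (best of 5, 8); Player 1 gets 1.
- M → Player II plays R (best of 0, 2); Player 1 gets 3.
- B → Player II plays L (best of 9, 3); Player 1 gets 6.
Among 1, 3, 6, the best is 6 at B. Subgame-perfect outcome: (B, L) with payoffs (6, 9).
For the simultaneous game, intersect best replies.
Player 1's best replies: L→B; R→B.
Player II's best replies: T→R; M→R; B→L.
The unique mutual best reply is (B, L), giving (6, 9).
Sequential outcome (B, L) coincides with the Nash profile (B, L).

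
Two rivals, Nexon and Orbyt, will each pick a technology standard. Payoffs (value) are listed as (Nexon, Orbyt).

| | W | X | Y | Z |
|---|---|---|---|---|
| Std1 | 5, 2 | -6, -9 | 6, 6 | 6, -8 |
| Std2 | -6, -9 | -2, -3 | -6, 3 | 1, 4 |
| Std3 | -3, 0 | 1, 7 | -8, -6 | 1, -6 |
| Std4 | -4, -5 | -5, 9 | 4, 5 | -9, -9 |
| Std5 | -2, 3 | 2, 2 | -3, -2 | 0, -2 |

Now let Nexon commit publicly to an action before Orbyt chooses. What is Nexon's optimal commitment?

Std1

Work backward from Orbyt's decision.
- Std1: Orbyt compares 2, -9, 6, -8 and picks Y; Nexon would get 6.
- Std2: Orbyt compares -9, -3, 3, 4 and picks Z; Nexon would get 1.
- Std3: Orbyt compares 0, 7, -6, -6 and picks X; Nexon would get 1.
- Std4: Orbyt compares -5, 9, 5, -9 and picks X; Nexon would get -5.
- Std5: Orbyt compares 3, 2, -2, -2 and picks W; Nexon would get -2.
Maximizing over 6, 1, 1, -5, -2, Nexon chooses Std1. Subgame-perfect outcome: (Std1, Y) with payoffs (6, 6).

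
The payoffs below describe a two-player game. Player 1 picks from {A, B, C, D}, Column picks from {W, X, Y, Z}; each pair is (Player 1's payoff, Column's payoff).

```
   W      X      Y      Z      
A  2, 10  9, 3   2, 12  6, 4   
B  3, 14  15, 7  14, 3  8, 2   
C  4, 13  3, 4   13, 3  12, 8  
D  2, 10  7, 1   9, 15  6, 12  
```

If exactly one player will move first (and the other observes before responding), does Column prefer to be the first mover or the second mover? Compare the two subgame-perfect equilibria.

second

If Player 1 leads: Column's best replies are A→Y, B→W, C→W, D→Y; Player 1's induced payoffs 2, 3, 4, 9; outcome (D, Y), payoffs (9, 15).
If Column leads: Player 1's best replies are W→C, X→B, Y→B, Z→C; Column's induced payoffs 13, 7, 3, 8; outcome (C, W), payoffs (4, 13).
Column gets 13 moving first and 15 moving second, so Column prefers to move second.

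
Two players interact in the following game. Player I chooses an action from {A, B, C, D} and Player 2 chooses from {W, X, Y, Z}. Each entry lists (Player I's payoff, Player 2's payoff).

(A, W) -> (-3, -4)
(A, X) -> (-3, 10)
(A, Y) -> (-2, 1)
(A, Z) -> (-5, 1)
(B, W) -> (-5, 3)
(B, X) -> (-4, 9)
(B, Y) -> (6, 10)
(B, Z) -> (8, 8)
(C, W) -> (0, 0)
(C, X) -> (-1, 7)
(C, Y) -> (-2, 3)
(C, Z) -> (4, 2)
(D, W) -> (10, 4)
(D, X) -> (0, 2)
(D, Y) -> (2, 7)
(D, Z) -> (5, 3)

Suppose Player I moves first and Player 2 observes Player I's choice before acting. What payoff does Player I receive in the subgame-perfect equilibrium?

Player 2 best-responds to each possible Player I move:
- A → Player 2 plays X (best of -4, 10, 1, 1); Player I gets -3.
- B → Player 2 plays Y (best of 3, 9, 10, 8); Player I gets 6.
- C → Player 2 plays X (best of 0, 7, 3, 2); Player I gets -1.
- D → Player 2 plays Y (best of 4, 2, 7, 3); Player I gets 2.
Maximizing over -3, 6, -1, 2, Player I chooses B. Subgame-perfect outcome: (B, Y) with payoffs (6, 10).

6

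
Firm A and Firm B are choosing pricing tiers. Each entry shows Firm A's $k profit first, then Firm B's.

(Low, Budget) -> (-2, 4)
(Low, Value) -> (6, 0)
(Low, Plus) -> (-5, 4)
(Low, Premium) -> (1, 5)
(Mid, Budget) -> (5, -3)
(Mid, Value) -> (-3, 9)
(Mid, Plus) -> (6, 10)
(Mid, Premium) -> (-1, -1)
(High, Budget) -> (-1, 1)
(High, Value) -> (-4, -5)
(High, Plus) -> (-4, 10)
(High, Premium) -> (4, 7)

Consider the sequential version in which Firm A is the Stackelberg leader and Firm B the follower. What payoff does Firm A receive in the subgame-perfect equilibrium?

Backward induction with Firm A moving first.
- Low: Firm B compares 4, 0, 4, 5 and picks Premium; Firm A would get 1.
- Mid: Firm B compares -3, 9, 10, -1 and picks Plus; Firm A would get 6.
- High: Firm B compares 1, -5, 10, 7 and picks Plus; Firm A would get -4.
Firm A's induced payoffs are 1, 6, -4, so Firm A commits to Mid. Subgame-perfect outcome: (Mid, Plus) with payoffs (6, 10).

6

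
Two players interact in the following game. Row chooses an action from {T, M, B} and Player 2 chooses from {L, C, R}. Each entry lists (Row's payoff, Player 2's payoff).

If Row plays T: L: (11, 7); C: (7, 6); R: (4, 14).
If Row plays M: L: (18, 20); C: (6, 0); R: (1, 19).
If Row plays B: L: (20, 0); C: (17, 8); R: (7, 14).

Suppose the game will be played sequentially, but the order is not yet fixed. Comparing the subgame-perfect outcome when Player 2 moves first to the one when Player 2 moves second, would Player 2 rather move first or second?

second

If Row leads: Player 2's best replies are T→R, M→L, B→R; Row's induced payoffs 4, 18, 7; outcome (M, L), payoffs (18, 20).
If Player 2 leads: Row's best replies are L→B, C→B, R→B; Player 2's induced payoffs 0, 8, 14; outcome (B, R), payoffs (7, 14).
Player 2 gets 14 moving first and 20 moving second, so Player 2 prefers to move second.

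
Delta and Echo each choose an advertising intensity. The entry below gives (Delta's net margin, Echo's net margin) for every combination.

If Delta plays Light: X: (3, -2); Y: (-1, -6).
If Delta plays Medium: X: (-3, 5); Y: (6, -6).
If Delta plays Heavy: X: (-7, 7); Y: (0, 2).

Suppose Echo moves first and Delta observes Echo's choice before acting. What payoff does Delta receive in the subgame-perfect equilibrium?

3

Delta best-responds to each possible Echo move:
- X: BR = Light, leader payoff -2.
- Y: BR = Medium, leader payoff -6.
Maximizing over -2, -6, Echo chooses X. Subgame-perfect outcome: (Light, X) with payoffs (3, -2).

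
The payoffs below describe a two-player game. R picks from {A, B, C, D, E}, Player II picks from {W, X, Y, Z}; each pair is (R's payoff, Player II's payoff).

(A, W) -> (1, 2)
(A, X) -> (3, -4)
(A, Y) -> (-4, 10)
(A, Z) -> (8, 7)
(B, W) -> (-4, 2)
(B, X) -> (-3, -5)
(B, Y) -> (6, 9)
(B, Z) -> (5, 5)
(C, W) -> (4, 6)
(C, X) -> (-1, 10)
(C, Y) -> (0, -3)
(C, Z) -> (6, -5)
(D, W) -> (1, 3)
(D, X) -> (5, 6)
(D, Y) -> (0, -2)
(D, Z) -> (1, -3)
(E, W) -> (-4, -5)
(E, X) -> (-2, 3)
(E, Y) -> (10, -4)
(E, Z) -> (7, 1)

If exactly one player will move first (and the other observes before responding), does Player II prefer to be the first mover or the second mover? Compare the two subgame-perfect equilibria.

If R leads: Player II's best replies are A→Y, B→Y, C→X, D→X, E→X; R's induced payoffs -4, 6, -1, 5, -2; outcome (B, Y), payoffs (6, 9).
If Player II leads: R's best replies are W→C, X→D, Y→E, Z→A; Player II's induced payoffs 6, 6, -4, 7; outcome (A, Z), payoffs (8, 7).
Player II gets 7 moving first and 9 moving second, so Player II prefers to move second.

second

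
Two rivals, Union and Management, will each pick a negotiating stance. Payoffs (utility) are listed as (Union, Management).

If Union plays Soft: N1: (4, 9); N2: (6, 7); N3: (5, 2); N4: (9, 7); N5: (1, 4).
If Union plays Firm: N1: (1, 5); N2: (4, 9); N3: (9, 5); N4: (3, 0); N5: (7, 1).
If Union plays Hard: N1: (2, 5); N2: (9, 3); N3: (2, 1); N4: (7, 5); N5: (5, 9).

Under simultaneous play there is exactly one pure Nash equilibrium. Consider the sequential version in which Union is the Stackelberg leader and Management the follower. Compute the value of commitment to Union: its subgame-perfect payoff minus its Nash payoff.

Management best-responds to each possible Union move:
- Soft: Management compares 9, 7, 2, 7, 4 and picks N1; Union would get 4.
- Firm: Management compares 5, 9, 5, 0, 1 and picks N2; Union would get 4.
- Hard: Management compares 5, 3, 1, 5, 9 and picks N5; Union would get 5.
Union's induced payoffs are 4, 4, 5, so Union commits to Hard. Subgame-perfect outcome: (Hard, N5) with payoffs (5, 9).
Under simultaneous play:
Union's best replies: N1→Soft; N2→Hard; N3→Firm; N4→Soft; N5→Firm.
Management's best replies: Soft→N1; Firm→N2; Hard→N5.
The unique mutual best reply is (Soft, N1), giving (4, 9).
Union's commitment gain: 5 − 4 = 1.

1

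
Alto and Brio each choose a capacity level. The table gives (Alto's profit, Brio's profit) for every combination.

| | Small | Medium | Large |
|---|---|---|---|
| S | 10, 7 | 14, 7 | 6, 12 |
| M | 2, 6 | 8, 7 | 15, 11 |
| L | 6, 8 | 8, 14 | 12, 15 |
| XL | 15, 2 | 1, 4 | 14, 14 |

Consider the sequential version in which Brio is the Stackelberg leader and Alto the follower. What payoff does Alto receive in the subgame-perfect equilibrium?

15

Work backward from Alto's decision.
- Small: BR = XL, leader payoff 2.
- Medium: BR = S, leader payoff 7.
- Large: BR = M, leader payoff 11.
Brio's induced payoffs are 2, 7, 11, so Brio commits to Large. Subgame-perfect outcome: (M, Large) with payoffs (15, 11).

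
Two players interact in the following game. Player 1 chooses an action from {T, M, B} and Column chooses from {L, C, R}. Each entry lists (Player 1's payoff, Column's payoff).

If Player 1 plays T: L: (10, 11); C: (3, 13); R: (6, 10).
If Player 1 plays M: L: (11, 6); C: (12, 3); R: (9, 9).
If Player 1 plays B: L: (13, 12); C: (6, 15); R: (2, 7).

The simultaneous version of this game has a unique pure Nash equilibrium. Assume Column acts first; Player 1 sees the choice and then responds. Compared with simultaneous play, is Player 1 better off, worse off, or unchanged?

Solve by backward induction (Column leads).
- L → Player 1 plays B (best of 10, 11, 13); Column gets 12.
- C → Player 1 plays M (best of 3, 12, 6); Column gets 3.
- R → Player 1 plays M (best of 6, 9, 2); Column gets 9.
Maximizing over 12, 3, 9, Column chooses L. Subgame-perfect outcome: (B, L) with payoffs (13, 12).
Under simultaneous play:
Player 1's best replies: L→B; C→M; R→M.
Column's best replies: T→C; M→R; B→C.
The unique mutual best reply is (M, R), giving (9, 9).
Player 1 earns 13 sequentially versus 9 at the Nash outcome: better off.

better off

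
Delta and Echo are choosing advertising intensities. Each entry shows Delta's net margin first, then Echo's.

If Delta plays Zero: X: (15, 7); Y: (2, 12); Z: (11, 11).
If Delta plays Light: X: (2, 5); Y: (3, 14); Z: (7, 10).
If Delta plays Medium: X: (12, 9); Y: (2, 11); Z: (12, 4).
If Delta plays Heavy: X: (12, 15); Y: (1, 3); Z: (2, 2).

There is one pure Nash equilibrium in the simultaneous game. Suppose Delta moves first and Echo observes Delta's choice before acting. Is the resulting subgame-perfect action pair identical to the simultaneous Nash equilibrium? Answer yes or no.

Backward induction with Delta moving first.
- Zero: Echo compares 7, 12, 11 and picks Y; Delta would get 2.
- Light: Echo compares 5, 14, 10 and picks Y; Delta would get 3.
- Medium: Echo compares 9, 11, 4 and picks Y; Delta would get 2.
- Heavy: Echo compares 15, 3, 2 and picks X; Delta would get 12.
Among 2, 3, 2, 12, the best is 12 at Heavy. Subgame-perfect outcome: (Heavy, X) with payoffs (12, 15).
Now find the simultaneous Nash equilibrium.
Delta's best replies: X→Zero; Y→Light; Z→Medium.
Echo's best replies: Zero→Y; Light→Y; Medium→Y; Heavy→X.
The unique mutual best reply is (Light, Y), giving (3, 14).
Sequential outcome (Heavy, X) differs from the Nash profile (Light, Y).

no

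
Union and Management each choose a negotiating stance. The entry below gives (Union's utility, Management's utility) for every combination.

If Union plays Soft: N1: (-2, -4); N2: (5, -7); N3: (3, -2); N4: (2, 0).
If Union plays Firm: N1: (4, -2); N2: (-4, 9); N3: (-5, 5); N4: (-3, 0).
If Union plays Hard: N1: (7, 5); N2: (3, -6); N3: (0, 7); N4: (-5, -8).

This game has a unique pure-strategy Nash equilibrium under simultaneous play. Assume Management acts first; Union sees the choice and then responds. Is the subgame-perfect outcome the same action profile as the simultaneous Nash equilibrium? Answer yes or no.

no

Backward induction with Management moving first.
- N1: Union compares -2, 4, 7 and picks Hard; Management would get 5.
- N2: Union compares 5, -4, 3 and picks Soft; Management would get -7.
- N3: Union compares 3, -5, 0 and picks Soft; Management would get -2.
- N4: Union compares 2, -3, -5 and picks Soft; Management would get 0.
Management's induced payoffs are 5, -7, -2, 0, so Management commits to N1. Subgame-perfect outcome: (Hard, N1) with payoffs (7, 5).
For the simultaneous game, intersect best replies.
Union's best replies: N1→Hard; N2→Soft; N3→Soft; N4→Soft.
Management's best replies: Soft→N4; Firm→N2; Hard→N3.
Only (Soft, N4) has each player best-responding; Nash payoffs (2, 0).
Sequential outcome (Hard, N1) differs from the Nash profile (Soft, N4).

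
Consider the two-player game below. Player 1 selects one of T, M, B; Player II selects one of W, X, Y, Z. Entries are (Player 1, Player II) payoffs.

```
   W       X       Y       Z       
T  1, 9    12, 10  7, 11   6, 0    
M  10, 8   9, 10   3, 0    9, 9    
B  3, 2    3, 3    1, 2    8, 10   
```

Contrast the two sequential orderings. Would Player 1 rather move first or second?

first

If Player 1 leads: Player II's best replies are T→Y, M→X, B→Z; Player 1's induced payoffs 7, 9, 8; outcome (M, X), payoffs (9, 10).
If Player II leads: Player 1's best replies are W→M, X→T, Y→T, Z→M; Player II's induced payoffs 8, 10, 11, 9; outcome (T, Y), payoffs (7, 11).
Player 1 gets 9 moving first and 7 moving second, so Player 1 prefers to move first.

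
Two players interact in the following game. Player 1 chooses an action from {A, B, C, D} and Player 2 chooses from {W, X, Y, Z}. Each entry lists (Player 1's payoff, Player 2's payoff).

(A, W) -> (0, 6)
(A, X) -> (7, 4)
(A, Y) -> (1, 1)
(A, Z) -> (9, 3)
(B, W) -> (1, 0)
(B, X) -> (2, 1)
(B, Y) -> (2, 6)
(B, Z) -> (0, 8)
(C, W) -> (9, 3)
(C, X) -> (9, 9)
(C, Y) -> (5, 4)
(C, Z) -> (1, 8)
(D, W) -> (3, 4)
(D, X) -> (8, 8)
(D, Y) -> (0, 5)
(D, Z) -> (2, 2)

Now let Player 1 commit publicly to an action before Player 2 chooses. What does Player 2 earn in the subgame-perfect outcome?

Work backward from Player 2's decision.
- A: BR = W, leader payoff 0.
- B: BR = Z, leader payoff 0.
- C: BR = X, leader payoff 9.
- D: BR = X, leader payoff 8.
Player 1's induced payoffs are 0, 0, 9, 8, so Player 1 commits to C. Subgame-perfect outcome: (C, X) with payoffs (9, 9).

9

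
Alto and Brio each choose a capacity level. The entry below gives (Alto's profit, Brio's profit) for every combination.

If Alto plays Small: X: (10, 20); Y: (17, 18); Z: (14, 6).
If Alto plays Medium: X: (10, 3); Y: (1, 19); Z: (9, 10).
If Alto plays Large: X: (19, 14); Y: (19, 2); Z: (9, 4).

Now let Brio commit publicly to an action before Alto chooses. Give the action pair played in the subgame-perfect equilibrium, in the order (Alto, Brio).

Work backward from Alto's decision.
- X → Alto plays Large (best of 10, 10, 19); Brio gets 14.
- Y → Alto plays Large (best of 17, 1, 19); Brio gets 2.
- Z → Alto plays Small (best of 14, 9, 9); Brio gets 6.
Maximizing over 14, 2, 6, Brio chooses X. Subgame-perfect outcome: (Large, X) with payoffs (19, 14).

(Large, X)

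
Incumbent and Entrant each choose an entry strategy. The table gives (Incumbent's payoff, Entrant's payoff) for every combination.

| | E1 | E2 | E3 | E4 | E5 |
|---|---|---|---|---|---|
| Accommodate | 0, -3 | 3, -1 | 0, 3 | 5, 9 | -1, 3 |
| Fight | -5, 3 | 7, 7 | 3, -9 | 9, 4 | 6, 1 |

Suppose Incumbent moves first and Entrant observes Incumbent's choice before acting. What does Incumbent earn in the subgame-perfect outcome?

Entrant best-responds to each possible Incumbent move:
- Accommodate: Entrant compares -3, -1, 3, 9, 3 and picks E4; Incumbent would get 5.
- Fight: Entrant compares 3, 7, -9, 4, 1 and picks E2; Incumbent would get 7.
Incumbent's induced payoffs are 5, 7, so Incumbent commits to Fight. Subgame-perfect outcome: (Fight, E2) with payoffs (7, 7).

7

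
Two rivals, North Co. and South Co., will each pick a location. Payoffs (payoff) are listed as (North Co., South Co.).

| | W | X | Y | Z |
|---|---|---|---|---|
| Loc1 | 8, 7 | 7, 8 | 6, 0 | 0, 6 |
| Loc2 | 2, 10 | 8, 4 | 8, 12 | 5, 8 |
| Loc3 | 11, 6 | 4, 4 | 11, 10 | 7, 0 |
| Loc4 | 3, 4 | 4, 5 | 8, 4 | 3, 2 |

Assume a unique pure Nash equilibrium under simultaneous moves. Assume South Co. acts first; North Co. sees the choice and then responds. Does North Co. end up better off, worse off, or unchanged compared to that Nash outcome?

North Co. best-responds to each possible South Co. move:
- W: BR = Loc3, leader payoff 6.
- X: BR = Loc2, leader payoff 4.
- Y: BR = Loc3, leader payoff 10.
- Z: BR = Loc3, leader payoff 0.
Among 6, 4, 10, 0, the best is 10 at Y. Subgame-perfect outcome: (Loc3, Y) with payoffs (11, 10).
For the simultaneous game, intersect best replies.
North Co.'s best replies: W→Loc3; X→Loc2; Y→Loc3; Z→Loc3.
South Co.'s best replies: Loc1→X; Loc2→Y; Loc3→Y; Loc4→X.
The unique mutual best reply is (Loc3, Y), giving (11, 10).
North Co. earns 11 sequentially versus 11 at the Nash outcome: unchanged.

unchanged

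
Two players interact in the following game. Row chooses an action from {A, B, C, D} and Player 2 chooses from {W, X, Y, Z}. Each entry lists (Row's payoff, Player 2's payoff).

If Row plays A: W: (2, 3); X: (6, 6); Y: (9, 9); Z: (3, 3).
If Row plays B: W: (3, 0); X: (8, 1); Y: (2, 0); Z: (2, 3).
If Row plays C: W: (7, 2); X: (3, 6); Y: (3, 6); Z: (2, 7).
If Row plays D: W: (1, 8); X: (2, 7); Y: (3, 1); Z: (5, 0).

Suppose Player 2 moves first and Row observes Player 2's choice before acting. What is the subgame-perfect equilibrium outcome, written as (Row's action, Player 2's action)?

Backward induction with Player 2 moving first.
- W → Row plays C (best of 2, 3, 7, 1); Player 2 gets 2.
- X → Row plays B (best of 6, 8, 3, 2); Player 2 gets 1.
- Y → Row plays A (best of 9, 2, 3, 3); Player 2 gets 9.
- Z → Row plays D (best of 3, 2, 2, 5); Player 2 gets 0.
Player 2's induced payoffs are 2, 1, 9, 0, so Player 2 commits to Y. Subgame-perfect outcome: (A, Y) with payoffs (9, 9).

(A, Y)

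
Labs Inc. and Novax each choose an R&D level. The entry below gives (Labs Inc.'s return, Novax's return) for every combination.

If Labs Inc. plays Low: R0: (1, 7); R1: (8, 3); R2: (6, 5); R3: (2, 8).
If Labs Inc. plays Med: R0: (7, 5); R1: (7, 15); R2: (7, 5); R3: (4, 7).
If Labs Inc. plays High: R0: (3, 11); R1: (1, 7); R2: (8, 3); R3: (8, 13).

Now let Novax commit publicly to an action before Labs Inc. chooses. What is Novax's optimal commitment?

R3

Backward induction with Novax moving first.
- R0: Labs Inc. compares 1, 7, 3 and picks Med; Novax would get 5.
- R1: Labs Inc. compares 8, 7, 1 and picks Low; Novax would get 3.
- R2: Labs Inc. compares 6, 7, 8 and picks High; Novax would get 3.
- R3: Labs Inc. compares 2, 4, 8 and picks High; Novax would get 13.
Among 5, 3, 3, 13, the best is 13 at R3. Subgame-perfect outcome: (High, R3) with payoffs (8, 13).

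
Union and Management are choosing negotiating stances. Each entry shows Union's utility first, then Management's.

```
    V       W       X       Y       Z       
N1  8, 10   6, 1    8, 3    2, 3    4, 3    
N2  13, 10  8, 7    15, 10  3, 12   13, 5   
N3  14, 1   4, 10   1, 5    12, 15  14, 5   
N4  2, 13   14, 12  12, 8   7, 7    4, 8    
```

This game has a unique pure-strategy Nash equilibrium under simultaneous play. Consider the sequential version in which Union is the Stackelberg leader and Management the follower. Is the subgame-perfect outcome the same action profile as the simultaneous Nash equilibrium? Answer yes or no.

yes

Management best-responds to each possible Union move:
- N1: BR = V, leader payoff 8.
- N2: BR = Y, leader payoff 3.
- N3: BR = Y, leader payoff 12.
- N4: BR = V, leader payoff 2.
Maximizing over 8, 3, 12, 2, Union chooses N3. Subgame-perfect outcome: (N3, Y) with payoffs (12, 15).
Under simultaneous play:
Union's best replies: V→N3; W→N4; X→N2; Y→N3; Z→N3.
Management's best replies: N1→V; N2→Y; N3→Y; N4→V.
The unique mutual best reply is (N3, Y), giving (12, 15).
Sequential outcome (N3, Y) coincides with the Nash profile (N3, Y).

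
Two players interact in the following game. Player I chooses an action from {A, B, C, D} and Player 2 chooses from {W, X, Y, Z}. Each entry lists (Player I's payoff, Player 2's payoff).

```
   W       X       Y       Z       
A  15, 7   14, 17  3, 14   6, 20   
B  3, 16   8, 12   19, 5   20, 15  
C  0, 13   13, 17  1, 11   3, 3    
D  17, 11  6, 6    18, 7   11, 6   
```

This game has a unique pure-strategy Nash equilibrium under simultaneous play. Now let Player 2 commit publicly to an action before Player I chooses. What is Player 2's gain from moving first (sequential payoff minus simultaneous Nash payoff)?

Player I best-responds to each possible Player 2 move:
- W: BR = D, leader payoff 11.
- X: BR = A, leader payoff 17.
- Y: BR = B, leader payoff 5.
- Z: BR = B, leader payoff 15.
Among 11, 17, 5, 15, the best is 17 at X. Subgame-perfect outcome: (A, X) with payoffs (14, 17).
Now find the simultaneous Nash equilibrium.
Player I's best replies: W→D; X→A; Y→B; Z→B.
Player 2's best replies: A→Z; B→W; C→X; D→W.
Only (D, W) has each player best-responding; Nash payoffs (17, 11).
Player 2's commitment gain: 17 − 11 = 6.

6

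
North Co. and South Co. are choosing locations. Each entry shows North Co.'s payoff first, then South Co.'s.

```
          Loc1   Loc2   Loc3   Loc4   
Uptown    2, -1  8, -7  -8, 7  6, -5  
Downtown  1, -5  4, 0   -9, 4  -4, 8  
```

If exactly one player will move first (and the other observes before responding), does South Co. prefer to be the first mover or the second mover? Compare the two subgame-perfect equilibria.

second

If North Co. leads: South Co.'s best replies are Uptown→Loc3, Downtown→Loc4; North Co.'s induced payoffs -8, -4; outcome (Downtown, Loc4), payoffs (-4, 8).
If South Co. leads: North Co.'s best replies are Loc1→Uptown, Loc2→Uptown, Loc3→Uptown, Loc4→Uptown; South Co.'s induced payoffs -1, -7, 7, -5; outcome (Uptown, Loc3), payoffs (-8, 7).
South Co. gets 7 moving first and 8 moving second, so South Co. prefers to move second.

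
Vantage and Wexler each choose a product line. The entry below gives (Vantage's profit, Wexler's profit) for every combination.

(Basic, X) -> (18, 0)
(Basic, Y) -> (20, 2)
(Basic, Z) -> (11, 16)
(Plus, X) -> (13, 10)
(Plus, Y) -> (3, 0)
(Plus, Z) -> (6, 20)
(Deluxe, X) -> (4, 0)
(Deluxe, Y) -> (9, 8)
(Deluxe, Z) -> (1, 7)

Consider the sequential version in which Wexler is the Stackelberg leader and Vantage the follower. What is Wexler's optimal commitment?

Z

Vantage best-responds to each possible Wexler move:
- X: BR = Basic, leader payoff 0.
- Y: BR = Basic, leader payoff 2.
- Z: BR = Basic, leader payoff 16.
Wexler's induced payoffs are 0, 2, 16, so Wexler commits to Z. Subgame-perfect outcome: (Basic, Z) with payoffs (11, 16).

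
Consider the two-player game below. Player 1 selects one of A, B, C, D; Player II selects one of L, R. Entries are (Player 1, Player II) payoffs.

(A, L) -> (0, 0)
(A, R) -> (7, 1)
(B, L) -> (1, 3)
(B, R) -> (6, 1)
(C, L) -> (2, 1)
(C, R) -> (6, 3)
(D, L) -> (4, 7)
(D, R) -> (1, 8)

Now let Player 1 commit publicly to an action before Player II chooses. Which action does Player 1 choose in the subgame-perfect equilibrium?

Solve by backward induction (Player 1 leads).
- A: BR = R, leader payoff 7.
- B: BR = L, leader payoff 1.
- C: BR = R, leader payoff 6.
- D: BR = R, leader payoff 1.
Player 1's induced payoffs are 7, 1, 6, 1, so Player 1 commits to A. Subgame-perfect outcome: (A, R) with payoffs (7, 1).

A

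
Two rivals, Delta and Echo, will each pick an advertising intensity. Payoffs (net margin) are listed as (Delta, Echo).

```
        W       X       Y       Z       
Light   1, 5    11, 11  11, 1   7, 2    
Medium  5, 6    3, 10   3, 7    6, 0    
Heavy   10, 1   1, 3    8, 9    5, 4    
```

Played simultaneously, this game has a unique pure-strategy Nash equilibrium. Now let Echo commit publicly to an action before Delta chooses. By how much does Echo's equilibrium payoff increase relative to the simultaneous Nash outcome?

0

Solve by backward induction (Echo leads).
- W: BR = Heavy, leader payoff 1.
- X: BR = Light, leader payoff 11.
- Y: BR = Light, leader payoff 1.
- Z: BR = Light, leader payoff 2.
Echo's induced payoffs are 1, 11, 1, 2, so Echo commits to X. Subgame-perfect outcome: (Light, X) with payoffs (11, 11).
Now find the simultaneous Nash equilibrium.
Delta's best replies: W→Heavy; X→Light; Y→Light; Z→Light.
Echo's best replies: Light→X; Medium→X; Heavy→Y.
Only (Light, X) has each player best-responding; Nash payoffs (11, 11).
Echo's commitment gain: 11 − 11 = 0.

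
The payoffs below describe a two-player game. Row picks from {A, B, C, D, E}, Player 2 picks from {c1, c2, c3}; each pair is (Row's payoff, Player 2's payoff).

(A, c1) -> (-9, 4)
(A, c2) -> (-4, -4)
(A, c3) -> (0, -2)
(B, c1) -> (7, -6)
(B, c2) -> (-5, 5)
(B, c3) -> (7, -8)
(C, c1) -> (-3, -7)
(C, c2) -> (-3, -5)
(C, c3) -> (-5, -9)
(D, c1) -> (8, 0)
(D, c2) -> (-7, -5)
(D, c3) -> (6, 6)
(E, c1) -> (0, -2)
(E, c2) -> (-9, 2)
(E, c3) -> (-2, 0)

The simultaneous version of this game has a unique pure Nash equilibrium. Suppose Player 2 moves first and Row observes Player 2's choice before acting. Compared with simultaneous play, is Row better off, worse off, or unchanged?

better off

Work backward from Row's decision.
- c1 → Row plays D (best of -9, 7, -3, 8, 0); Player 2 gets 0.
- c2 → Row plays C (best of -4, -5, -3, -7, -9); Player 2 gets -5.
- c3 → Row plays B (best of 0, 7, -5, 6, -2); Player 2 gets -8.
Among 0, -5, -8, the best is 0 at c1. Subgame-perfect outcome: (D, c1) with payoffs (8, 0).
Under simultaneous play:
Row's best replies: c1→D; c2→C; c3→B.
Player 2's best replies: A→c1; B→c2; C→c2; D→c3; E→c2.
Only (C, c2) has each player best-responding; Nash payoffs (-3, -5).
Row earns 8 sequentially versus -3 at the Nash outcome: better off.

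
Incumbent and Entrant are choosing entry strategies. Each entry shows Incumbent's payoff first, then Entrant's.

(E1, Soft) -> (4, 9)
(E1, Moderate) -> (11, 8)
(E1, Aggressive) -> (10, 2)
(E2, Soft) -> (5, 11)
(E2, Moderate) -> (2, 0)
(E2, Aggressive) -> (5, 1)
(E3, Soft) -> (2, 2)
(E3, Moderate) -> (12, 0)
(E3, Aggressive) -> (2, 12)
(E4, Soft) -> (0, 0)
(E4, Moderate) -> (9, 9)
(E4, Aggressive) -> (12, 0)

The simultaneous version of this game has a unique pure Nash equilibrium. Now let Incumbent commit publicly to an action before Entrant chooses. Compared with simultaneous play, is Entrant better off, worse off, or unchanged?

worse off

Entrant best-responds to each possible Incumbent move:
- E1 → Entrant plays Soft (best of 9, 8, 2); Incumbent gets 4.
- E2 → Entrant plays Soft (best of 11, 0, 1); Incumbent gets 5.
- E3 → Entrant plays Aggressive (best of 2, 0, 12); Incumbent gets 2.
- E4 → Entrant plays Moderate (best of 0, 9, 0); Incumbent gets 9.
Among 4, 5, 2, 9, the best is 9 at E4. Subgame-perfect outcome: (E4, Moderate) with payoffs (9, 9).
Under simultaneous play:
Incumbent's best replies: Soft→E2; Moderate→E3; Aggressive→E4.
Entrant's best replies: E1→Soft; E2→Soft; E3→Aggressive; E4→Moderate.
The unique mutual best reply is (E2, Soft), giving (5, 11).
Entrant earns 9 sequentially versus 11 at the Nash outcome: worse off.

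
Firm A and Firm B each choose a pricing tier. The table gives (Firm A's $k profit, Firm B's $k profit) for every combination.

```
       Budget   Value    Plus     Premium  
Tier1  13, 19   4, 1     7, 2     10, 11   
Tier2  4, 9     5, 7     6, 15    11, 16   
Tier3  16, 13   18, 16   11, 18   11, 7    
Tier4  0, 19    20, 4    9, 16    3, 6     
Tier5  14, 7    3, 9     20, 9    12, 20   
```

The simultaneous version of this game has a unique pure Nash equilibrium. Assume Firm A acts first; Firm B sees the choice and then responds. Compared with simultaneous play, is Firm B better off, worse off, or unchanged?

Work backward from Firm B's decision.
- Tier1: BR = Budget, leader payoff 13.
- Tier2: BR = Premium, leader payoff 11.
- Tier3: BR = Plus, leader payoff 11.
- Tier4: BR = Budget, leader payoff 0.
- Tier5: BR = Premium, leader payoff 12.
Maximizing over 13, 11, 11, 0, 12, Firm A chooses Tier1. Subgame-perfect outcome: (Tier1, Budget) with payoffs (13, 19).
For the simultaneous game, intersect best replies.
Firm A's best replies: Budget→Tier3; Value→Tier4; Plus→Tier5; Premium→Tier5.
Firm B's best replies: Tier1→Budget; Tier2→Premium; Tier3→Plus; Tier4→Budget; Tier5→Premium.
The unique mutual best reply is (Tier5, Premium), giving (12, 20).
Firm B earns 19 sequentially versus 20 at the Nash outcome: worse off.

worse off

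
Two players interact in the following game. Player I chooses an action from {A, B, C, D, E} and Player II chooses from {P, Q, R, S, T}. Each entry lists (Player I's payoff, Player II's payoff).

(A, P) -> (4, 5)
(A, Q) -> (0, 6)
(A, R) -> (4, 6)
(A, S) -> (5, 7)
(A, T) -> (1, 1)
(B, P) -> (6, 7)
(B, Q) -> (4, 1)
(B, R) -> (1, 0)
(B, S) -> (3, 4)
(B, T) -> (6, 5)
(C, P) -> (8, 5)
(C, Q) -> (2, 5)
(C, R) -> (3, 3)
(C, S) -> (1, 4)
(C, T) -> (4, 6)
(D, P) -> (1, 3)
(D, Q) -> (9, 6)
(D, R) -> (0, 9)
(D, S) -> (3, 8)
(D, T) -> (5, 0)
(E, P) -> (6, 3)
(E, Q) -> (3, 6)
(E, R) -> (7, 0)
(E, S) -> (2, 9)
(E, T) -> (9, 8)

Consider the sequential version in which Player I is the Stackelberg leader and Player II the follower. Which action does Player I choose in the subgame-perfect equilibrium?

Backward induction with Player I moving first.
- A → Player II plays S (best of 5, 6, 6, 7, 1); Player I gets 5.
- B → Player II plays P (best of 7, 1, 0, 4, 5); Player I gets 6.
- C → Player II plays T (best of 5, 5, 3, 4, 6); Player I gets 4.
- D → Player II plays R (best of 3, 6, 9, 8, 0); Player I gets 0.
- E → Player II plays S (best of 3, 6, 0, 9, 8); Player I gets 2.
Maximizing over 5, 6, 4, 0, 2, Player I chooses B. Subgame-perfect outcome: (B, P) with payoffs (6, 7).

B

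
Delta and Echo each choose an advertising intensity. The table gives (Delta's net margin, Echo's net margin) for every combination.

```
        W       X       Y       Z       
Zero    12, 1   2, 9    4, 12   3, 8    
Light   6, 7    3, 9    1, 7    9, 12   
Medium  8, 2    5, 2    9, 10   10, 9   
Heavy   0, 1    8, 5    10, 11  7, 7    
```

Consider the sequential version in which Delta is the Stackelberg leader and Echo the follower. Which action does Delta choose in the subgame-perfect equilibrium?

Echo best-responds to each possible Delta move:
- Zero: BR = Y, leader payoff 4.
- Light: BR = Z, leader payoff 9.
- Medium: BR = Y, leader payoff 9.
- Heavy: BR = Y, leader payoff 10.
Maximizing over 4, 9, 9, 10, Delta chooses Heavy. Subgame-perfect outcome: (Heavy, Y) with payoffs (10, 11).

Heavy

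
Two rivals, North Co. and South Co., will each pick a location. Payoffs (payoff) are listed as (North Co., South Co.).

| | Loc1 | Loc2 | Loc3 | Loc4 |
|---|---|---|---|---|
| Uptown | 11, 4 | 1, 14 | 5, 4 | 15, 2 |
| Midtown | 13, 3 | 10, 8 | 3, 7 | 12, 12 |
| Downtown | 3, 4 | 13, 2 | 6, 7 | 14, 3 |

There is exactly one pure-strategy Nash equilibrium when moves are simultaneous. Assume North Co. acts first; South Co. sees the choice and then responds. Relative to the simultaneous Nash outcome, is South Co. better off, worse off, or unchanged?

Backward induction with North Co. moving first.
- Uptown: BR = Loc2, leader payoff 1.
- Midtown: BR = Loc4, leader payoff 12.
- Downtown: BR = Loc3, leader payoff 6.
North Co.'s induced payoffs are 1, 12, 6, so North Co. commits to Midtown. Subgame-perfect outcome: (Midtown, Loc4) with payoffs (12, 12).
Under simultaneous play:
North Co.'s best replies: Loc1→Midtown; Loc2→Downtown; Loc3→Downtown; Loc4→Uptown.
South Co.'s best replies: Uptown→Loc2; Midtown→Loc4; Downtown→Loc3.
Only (Downtown, Loc3) has each player best-responding; Nash payoffs (6, 7).
South Co. earns 12 sequentially versus 7 at the Nash outcome: better off.

better off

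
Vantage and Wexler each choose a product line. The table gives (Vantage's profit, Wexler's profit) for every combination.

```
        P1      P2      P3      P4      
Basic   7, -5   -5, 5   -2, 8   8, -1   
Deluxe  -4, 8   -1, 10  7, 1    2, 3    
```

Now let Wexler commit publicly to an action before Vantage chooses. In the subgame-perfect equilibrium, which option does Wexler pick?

Solve by backward induction (Wexler leads).
- P1: Vantage compares 7, -4 and picks Basic; Wexler would get -5.
- P2: Vantage compares -5, -1 and picks Deluxe; Wexler would get 10.
- P3: Vantage compares -2, 7 and picks Deluxe; Wexler would get 1.
- P4: Vantage compares 8, 2 and picks Basic; Wexler would get -1.
Wexler's induced payoffs are -5, 10, 1, -1, so Wexler commits to P2. Subgame-perfect outcome: (Deluxe, P2) with payoffs (-1, 10).

P2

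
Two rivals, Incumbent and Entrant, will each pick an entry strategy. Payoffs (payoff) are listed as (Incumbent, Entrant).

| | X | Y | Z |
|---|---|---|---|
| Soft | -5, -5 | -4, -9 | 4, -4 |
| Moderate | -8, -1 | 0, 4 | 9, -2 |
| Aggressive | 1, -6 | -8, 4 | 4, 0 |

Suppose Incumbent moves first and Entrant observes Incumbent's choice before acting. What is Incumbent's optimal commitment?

Soft

Backward induction with Incumbent moving first.
- Soft → Entrant plays Z (best of -5, -9, -4); Incumbent gets 4.
- Moderate → Entrant plays Y (best of -1, 4, -2); Incumbent gets 0.
- Aggressive → Entrant plays Y (best of -6, 4, 0); Incumbent gets -8.
Maximizing over 4, 0, -8, Incumbent chooses Soft. Subgame-perfect outcome: (Soft, Z) with payoffs (4, -4).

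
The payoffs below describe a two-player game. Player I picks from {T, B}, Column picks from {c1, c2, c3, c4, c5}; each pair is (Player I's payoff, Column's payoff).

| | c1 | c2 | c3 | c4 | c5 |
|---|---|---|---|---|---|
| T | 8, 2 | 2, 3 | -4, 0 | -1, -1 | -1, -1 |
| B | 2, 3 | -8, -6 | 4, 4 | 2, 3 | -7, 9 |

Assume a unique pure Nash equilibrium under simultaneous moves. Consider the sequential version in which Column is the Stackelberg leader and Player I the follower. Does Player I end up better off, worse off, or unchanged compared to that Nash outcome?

Work backward from Player I's decision.
- c1 → Player I plays T (best of 8, 2); Column gets 2.
- c2 → Player I plays T (best of 2, -8); Column gets 3.
- c3 → Player I plays B (best of -4, 4); Column gets 4.
- c4 → Player I plays B (best of -1, 2); Column gets 3.
- c5 → Player I plays T (best of -1, -7); Column gets -1.
Maximizing over 2, 3, 4, 3, -1, Column chooses c3. Subgame-perfect outcome: (B, c3) with payoffs (4, 4).
Now find the simultaneous Nash equilibrium.
Player I's best replies: c1→T; c2→T; c3→B; c4→B; c5→T.
Column's best replies: T→c2; B→c5.
The unique mutual best reply is (T, c2), giving (2, 3).
Player I earns 4 sequentially versus 2 at the Nash outcome: better off.

better off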